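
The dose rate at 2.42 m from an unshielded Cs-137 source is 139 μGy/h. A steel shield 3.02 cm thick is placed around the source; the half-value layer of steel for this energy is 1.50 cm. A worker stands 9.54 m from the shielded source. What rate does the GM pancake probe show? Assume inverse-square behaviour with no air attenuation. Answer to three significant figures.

2.22 μGy/h

Distance alone: (2.42/9.54)² = 0.06435, so 139 × 0.06435 = 8.945 μGy/h.
Shield: 3.02/1.50 = 2.013 half-value layers → attenuation 2^(−2.013) = 0.2478.
Combined: 8.945 × 0.2478 = 2.217 μGy/h.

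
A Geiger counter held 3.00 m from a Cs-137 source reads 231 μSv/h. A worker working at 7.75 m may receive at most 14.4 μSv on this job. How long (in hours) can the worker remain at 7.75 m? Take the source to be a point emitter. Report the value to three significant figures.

0.416 h

Intensity scales as (d₁/d₂)², so rate at 7.75 m:
(3.00/7.75)² = 0.1498, so 231 × 0.1498 = 34.60 μSv/h.
Stay time = 14.4 μSv ÷ 34.60 μSv/h = 0.4162 h.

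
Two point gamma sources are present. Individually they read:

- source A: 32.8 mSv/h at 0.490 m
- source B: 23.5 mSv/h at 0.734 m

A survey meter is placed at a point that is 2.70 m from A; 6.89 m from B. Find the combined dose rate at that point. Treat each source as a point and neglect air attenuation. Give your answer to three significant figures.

Each source contributes Iᵢ·(dᵢ/rᵢ)²; contributions add.
A: 32.8 × (0.490/2.70)² = 1.080 mSv/h
B: 23.5 × (0.734/6.89)² = 0.2667 mSv/h
Total = 1.080 + 0.2667 = 1.347 mSv/h.

1.35 mSv/h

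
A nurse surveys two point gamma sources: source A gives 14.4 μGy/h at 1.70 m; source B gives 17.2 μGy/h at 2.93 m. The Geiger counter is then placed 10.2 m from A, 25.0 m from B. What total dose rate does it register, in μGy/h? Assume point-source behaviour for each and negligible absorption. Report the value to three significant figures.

By superposition, sum each source's inverse-square contribution:
A: 14.4 × (1.70/10.2)² = 0.4000 μGy/h
B: 17.2 × (2.93/25.0)² = 0.2363 μGy/h
Total = 0.4000 + 0.2363 = 0.6363 μGy/h.

0.636 μGy/h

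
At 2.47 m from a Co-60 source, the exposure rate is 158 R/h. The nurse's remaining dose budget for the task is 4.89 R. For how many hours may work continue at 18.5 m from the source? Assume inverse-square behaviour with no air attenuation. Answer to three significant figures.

Intensity scales as (d₁/d₂)², so rate at 18.5 m:
158 × (2.47/18.5)² = 158 × 0.01783 = 2.817 R/h.
Stay time = 4.89 R ÷ 2.817 R/h = 1.736 h.

1.74 h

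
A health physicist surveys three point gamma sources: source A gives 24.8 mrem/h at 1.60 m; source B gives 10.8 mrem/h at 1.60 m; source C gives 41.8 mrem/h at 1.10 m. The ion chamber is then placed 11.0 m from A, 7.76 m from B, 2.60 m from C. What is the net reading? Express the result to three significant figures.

8.47 mrem/h

Each source contributes Iᵢ·(dᵢ/rᵢ)²; contributions add.
A: 24.8 × (1.60/11.0)² = 0.5247 mrem/h
B: 10.8 × (1.60/7.76)² = 0.4591 mrem/h
C: 41.8 × (1.10/2.60)² = 7.482 mrem/h
Total = 0.5247 + 0.4591 + 7.482 = 8.466 mrem/h.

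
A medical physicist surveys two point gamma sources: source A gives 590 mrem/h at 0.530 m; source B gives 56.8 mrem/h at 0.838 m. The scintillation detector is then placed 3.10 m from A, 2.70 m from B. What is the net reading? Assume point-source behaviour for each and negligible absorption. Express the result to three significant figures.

Each source contributes Iᵢ·(dᵢ/rᵢ)²; contributions add.
A: 590 × (0.530/3.10)² = 17.25 mrem/h
B: 56.8 × (0.838/2.70)² = 5.472 mrem/h
Total = 17.25 + 5.472 = 22.72 mrem/h.

22.7 mrem/h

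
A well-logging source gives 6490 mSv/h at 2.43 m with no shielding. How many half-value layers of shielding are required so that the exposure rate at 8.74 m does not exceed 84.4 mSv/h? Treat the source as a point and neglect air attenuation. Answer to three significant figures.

2.57 half-value layers

At 8.74 m, distance alone gives (2.43/8.74)² = 0.07730, so 6490 × 0.07730 = 501.7 mSv/h.
Further attenuation needed: 501.7/84.4 = 5.944.
n = log₂(5.944) = 2.571 half-value layers.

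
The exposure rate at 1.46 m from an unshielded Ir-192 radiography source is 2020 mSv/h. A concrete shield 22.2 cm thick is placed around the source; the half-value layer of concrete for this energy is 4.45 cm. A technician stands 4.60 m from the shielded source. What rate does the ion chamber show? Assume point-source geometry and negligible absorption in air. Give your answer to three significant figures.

Distance alone: 2020 × (1.46/4.60)² = 2020 × 0.1007 = 203.4 mSv/h.
Shield: 22.2/4.45 = 4.989 half-value layers → attenuation 2^(−4.989) = 0.03149.
Combined: 203.4 × 0.03149 = 6.405 mSv/h.

6.41 mSv/h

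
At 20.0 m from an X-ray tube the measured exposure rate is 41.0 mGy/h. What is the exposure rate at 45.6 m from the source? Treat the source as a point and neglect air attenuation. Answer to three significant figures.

Since intensity falls as 1/r², scaling from 20.0 m to 45.6 m:
41.0 × (20.0/45.6)² = 41.0 × 0.1924 = 7.888 mGy/h.

7.89 mGy/h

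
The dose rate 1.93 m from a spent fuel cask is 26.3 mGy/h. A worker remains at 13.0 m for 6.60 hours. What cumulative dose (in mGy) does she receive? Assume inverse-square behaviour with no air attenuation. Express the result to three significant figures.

3.83 mGy

Using I₁d₁² = I₂d₂², rate at 13.0 m:
26.3 × (1.93/13.0)² = 26.3 × 0.02204 = 0.5797 mGy/h.
Dose = rate × time = 0.5797 mGy/h × 6.600 h = 3.826 mGy.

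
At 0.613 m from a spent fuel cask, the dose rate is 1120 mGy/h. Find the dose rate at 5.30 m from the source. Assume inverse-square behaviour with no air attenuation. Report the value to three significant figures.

15.0 mGy/h

Intensity scales as (d₁/d₂)², so the rate at 5.30 m is
(0.613/5.30)² = 0.01338, so 1120 × 0.01338 = 14.99 mGy/h.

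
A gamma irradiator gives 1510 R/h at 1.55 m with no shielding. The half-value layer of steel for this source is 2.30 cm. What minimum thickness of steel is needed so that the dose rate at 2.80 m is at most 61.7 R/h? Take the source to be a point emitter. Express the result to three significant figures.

At 2.80 m, distance alone gives 1510 × (1.55/2.80)² = 1510 × 0.3064 = 462.7 R/h.
Further attenuation needed: 462.7/61.7 = 7.499.
n = log₂(7.499) = 2.907 half-value layers.
Thickness = 2.907 × 2.30 cm = 6.686 cm.

6.69 cm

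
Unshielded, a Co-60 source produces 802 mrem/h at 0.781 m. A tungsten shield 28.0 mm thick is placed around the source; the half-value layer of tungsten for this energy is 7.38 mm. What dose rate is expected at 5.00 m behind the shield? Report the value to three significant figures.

Distance alone: 802 × (0.781/5.00)² = 802 × 0.02440 = 19.57 mrem/h.
Shield: 28.0/7.38 = 3.794 half-value layers → attenuation 2^(−3.794) = 0.07209.
Combined: 19.57 × 0.07209 = 1.411 mrem/h.

1.41 mrem/h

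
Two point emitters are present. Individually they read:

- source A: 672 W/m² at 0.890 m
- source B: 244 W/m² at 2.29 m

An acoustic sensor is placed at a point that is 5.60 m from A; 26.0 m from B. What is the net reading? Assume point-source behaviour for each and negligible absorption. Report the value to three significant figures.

18.9 W/m²

By superposition, sum each source's inverse-square contribution:
A: 672 × (0.890/5.60)² = 16.97 W/m²
B: 244 × (2.29/26.0)² = 1.893 W/m²
Total = 16.97 + 1.893 = 18.86 W/m².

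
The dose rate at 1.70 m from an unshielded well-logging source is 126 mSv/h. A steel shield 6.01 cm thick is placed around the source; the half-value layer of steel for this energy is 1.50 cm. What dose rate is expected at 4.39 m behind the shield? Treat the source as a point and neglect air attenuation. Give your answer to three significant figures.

Distance alone: (1.70/4.39)² = 0.1500, so 126 × 0.1500 = 18.90 mSv/h.
Shield: 6.01/1.50 = 4.007 half-value layers → attenuation 2^(−4.007) = 0.06220.
Combined: 18.90 × 0.06220 = 1.176 mSv/h.

1.18 mSv/h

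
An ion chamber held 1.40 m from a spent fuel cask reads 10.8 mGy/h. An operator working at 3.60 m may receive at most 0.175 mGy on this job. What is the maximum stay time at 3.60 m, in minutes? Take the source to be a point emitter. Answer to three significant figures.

6.43 min

Since intensity falls as 1/r², rate at 3.60 m:
10.8 × (1.40/3.60)² = 10.8 × 0.1512 = 1.633 mGy/h.
Stay time = 0.175 mGy ÷ 1.633 mGy/h = 0.1072 h = 6.432 min.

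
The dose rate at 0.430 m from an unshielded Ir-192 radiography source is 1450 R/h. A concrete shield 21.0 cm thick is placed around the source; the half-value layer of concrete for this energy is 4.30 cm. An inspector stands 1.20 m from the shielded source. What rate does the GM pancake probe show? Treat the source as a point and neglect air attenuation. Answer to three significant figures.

Distance alone: 1450 × (0.430/1.20)² = 1450 × 0.1284 = 186.2 R/h.
Shield: 21.0/4.30 = 4.884 half-value layers → attenuation 2^(−4.884) = 0.03387.
Combined: 186.2 × 0.03387 = 6.307 R/h.

6.31 R/h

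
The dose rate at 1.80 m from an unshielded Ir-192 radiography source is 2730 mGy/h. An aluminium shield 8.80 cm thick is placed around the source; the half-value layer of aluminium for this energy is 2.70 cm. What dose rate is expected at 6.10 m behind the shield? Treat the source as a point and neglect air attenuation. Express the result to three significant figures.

Distance alone: (1.80/6.10)² = 0.08707, so 2730 × 0.08707 = 237.7 mGy/h.
Shield: 8.80/2.70 = 3.259 half-value layers → attenuation 2^(−3.259) = 0.1045.
Combined: 237.7 × 0.1045 = 24.84 mGy/h.

24.8 mGy/h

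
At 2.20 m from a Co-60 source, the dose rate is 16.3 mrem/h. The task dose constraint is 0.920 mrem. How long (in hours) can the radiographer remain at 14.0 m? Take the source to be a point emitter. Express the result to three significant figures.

Applying the 1/r² law, rate at 14.0 m:
(2.20/14.0)² = 0.02469, so 16.3 × 0.02469 = 0.4024 mrem/h.
Stay time = 0.920 mrem ÷ 0.4024 mrem/h = 2.286 h.

2.29 h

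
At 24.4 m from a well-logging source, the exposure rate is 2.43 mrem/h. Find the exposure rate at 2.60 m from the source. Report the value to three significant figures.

Intensity scales as (d₁/d₂)², so the rate at 2.60 m is
2.43 × (24.4/2.60)² = 2.43 × 88.07 = 214.0 mrem/h.

214 mrem/h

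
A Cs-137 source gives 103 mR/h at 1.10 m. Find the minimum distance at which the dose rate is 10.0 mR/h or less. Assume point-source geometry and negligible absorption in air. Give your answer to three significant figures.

3.53 m

Using I₁d₁² = I₂d₂², d₂ = d₁·√(I₁/I₂).
I₁/I₂ = 103/10.0 = 10.30, so d₂ = 1.10 × √10.30 = 3.530 m.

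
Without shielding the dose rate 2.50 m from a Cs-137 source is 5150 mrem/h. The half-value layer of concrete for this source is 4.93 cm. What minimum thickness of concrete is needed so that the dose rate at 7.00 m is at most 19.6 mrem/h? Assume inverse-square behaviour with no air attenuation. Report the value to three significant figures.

25.0 cm

At 7.00 m, distance alone gives (2.50/7.00)² = 0.1276, so 5150 × 0.1276 = 657.1 mrem/h.
Further attenuation needed: 657.1/19.6 = 33.53.
n = log₂(33.53) = 5.067 half-value layers.
Thickness = 5.067 × 4.93 cm = 24.98 cm.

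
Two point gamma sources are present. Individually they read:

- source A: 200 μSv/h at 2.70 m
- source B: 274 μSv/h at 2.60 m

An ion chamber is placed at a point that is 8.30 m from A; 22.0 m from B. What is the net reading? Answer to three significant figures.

Each source contributes Iᵢ·(dᵢ/rᵢ)²; contributions add.
A: 200 × (2.70/8.30)² = 21.16 μSv/h
B: 274 × (2.60/22.0)² = 3.827 μSv/h
Total = 21.16 + 3.827 = 24.99 μSv/h.

25.0 μSv/h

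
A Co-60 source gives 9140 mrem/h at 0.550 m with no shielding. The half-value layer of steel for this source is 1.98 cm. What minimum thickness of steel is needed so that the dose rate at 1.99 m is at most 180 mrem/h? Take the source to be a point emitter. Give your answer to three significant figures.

At 1.99 m, distance alone gives (0.550/1.99)² = 0.07639, so 9140 × 0.07639 = 698.2 mrem/h.
Further attenuation needed: 698.2/180 = 3.879.
n = log₂(3.879) = 1.956 half-value layers.
Thickness = 1.956 × 1.98 cm = 3.873 cm.

3.87 cm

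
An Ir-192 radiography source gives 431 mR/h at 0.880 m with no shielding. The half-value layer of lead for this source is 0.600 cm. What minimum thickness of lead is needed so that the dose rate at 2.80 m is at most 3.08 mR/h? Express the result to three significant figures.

2.27 cm

At 2.80 m, distance alone gives (0.880/2.80)² = 0.09878, so 431 × 0.09878 = 42.57 mR/h.
Further attenuation needed: 42.57/3.08 = 13.82.
n = log₂(13.82) = 3.789 half-value layers.
Thickness = 3.789 × 0.600 cm = 2.273 cm.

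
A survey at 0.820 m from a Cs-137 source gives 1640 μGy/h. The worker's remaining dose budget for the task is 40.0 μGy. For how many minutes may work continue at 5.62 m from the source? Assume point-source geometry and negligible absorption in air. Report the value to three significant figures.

68.7 min

Since intensity falls as 1/r², rate at 5.62 m:
1640 × (0.820/5.62)² = 1640 × 0.02129 = 34.92 μGy/h.
Stay time = 40.0 μGy ÷ 34.92 μGy/h = 1.145 h = 68.70 min.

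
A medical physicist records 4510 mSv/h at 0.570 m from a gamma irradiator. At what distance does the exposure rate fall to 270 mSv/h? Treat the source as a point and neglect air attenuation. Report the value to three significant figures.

Applying the 1/r² law, d₂ = d₁·√(I₁/I₂).
I₁/I₂ = 4510/270 = 16.70, so d₂ = 0.570 × √16.70 = 2.329 m.

2.33 m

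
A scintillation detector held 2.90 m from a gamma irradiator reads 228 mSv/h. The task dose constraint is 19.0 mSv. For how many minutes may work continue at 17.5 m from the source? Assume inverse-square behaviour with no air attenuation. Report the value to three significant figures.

Since intensity falls as 1/r², rate at 17.5 m:
(2.90/17.5)² = 0.02746, so 228 × 0.02746 = 6.261 mSv/h.
Stay time = 19.0 mSv ÷ 6.261 mSv/h = 3.035 h = 182.1 min.

182 min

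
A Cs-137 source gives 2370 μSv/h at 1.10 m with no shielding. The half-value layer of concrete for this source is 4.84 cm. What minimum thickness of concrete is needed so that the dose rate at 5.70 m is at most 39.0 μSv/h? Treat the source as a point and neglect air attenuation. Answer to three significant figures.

At 5.70 m, distance alone gives 2370 × (1.10/5.70)² = 2370 × 0.03724 = 88.26 μSv/h.
Further attenuation needed: 88.26/39.0 = 2.263.
n = log₂(2.263) = 1.178 half-value layers.
Thickness = 1.178 × 4.84 cm = 5.702 cm.

5.70 cm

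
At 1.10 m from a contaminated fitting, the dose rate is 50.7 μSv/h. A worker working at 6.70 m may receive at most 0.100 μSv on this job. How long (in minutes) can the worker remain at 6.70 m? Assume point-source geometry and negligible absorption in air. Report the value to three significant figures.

4.39 min

By the inverse-square law, rate at 6.70 m:
50.7 × (1.10/6.70)² = 50.7 × 0.02695 = 1.366 μSv/h.
Stay time = 0.100 μSv ÷ 1.366 μSv/h = 0.07321 h = 4.393 min.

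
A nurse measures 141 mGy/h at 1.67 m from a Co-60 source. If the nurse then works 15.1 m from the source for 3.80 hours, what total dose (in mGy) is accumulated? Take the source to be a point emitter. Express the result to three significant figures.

Using I₁d₁² = I₂d₂², rate at 15.1 m:
(1.67/15.1)² = 0.01223, so 141 × 0.01223 = 1.724 mGy/h.
Dose = rate × time = 1.724 mGy/h × 3.800 h = 6.551 mGy.

6.55 mGy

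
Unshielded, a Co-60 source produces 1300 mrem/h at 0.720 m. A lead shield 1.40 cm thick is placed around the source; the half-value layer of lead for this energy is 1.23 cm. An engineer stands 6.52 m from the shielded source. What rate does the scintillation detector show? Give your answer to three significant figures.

7.20 mrem/h

Distance alone: (0.720/6.52)² = 0.01219, so 1300 × 0.01219 = 15.85 mrem/h.
Shield: 1.40/1.23 = 1.138 half-value layers → attenuation 2^(−1.138) = 0.4544.
Combined: 15.85 × 0.4544 = 7.202 mrem/h.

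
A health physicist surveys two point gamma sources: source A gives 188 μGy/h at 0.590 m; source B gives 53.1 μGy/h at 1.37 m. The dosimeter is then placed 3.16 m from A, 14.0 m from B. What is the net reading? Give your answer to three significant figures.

By superposition, sum each source's inverse-square contribution:
A: 188 × (0.590/3.16)² = 6.554 μGy/h
B: 53.1 × (1.37/14.0)² = 0.5085 μGy/h
Total = 6.554 + 0.5085 = 7.062 μGy/h.

7.06 μGy/h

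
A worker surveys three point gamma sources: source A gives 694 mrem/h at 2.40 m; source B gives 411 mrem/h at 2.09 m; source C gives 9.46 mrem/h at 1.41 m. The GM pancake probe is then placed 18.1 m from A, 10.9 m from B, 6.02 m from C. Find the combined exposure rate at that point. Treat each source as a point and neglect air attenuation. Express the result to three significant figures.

27.8 mrem/h

By superposition, sum each source's inverse-square contribution:
A: 694 × (2.40/18.1)² = 12.20 mrem/h
B: 411 × (2.09/10.9)² = 15.11 mrem/h
C: 9.46 × (1.41/6.02)² = 0.5190 mrem/h
Total = 12.20 + 15.11 + 0.5190 = 27.83 mrem/h.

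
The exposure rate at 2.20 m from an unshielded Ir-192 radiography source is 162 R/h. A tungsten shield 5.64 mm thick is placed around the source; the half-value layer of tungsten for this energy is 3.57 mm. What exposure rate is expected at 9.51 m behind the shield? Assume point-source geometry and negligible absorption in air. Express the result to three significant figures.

Distance alone: 162 × (2.20/9.51)² = 162 × 0.05352 = 8.670 R/h.
Shield: 5.64/3.57 = 1.580 half-value layers → attenuation 2^(−1.580) = 0.3345.
Combined: 8.670 × 0.3345 = 2.900 R/h.

2.90 R/h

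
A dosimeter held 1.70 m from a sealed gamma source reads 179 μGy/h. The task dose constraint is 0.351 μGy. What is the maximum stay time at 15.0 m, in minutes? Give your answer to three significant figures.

9.16 min

Intensity scales as (d₁/d₂)², so rate at 15.0 m:
179 × (1.70/15.0)² = 179 × 0.01284 = 2.298 μGy/h.
Stay time = 0.351 μGy ÷ 2.298 μGy/h = 0.1527 h = 9.162 min.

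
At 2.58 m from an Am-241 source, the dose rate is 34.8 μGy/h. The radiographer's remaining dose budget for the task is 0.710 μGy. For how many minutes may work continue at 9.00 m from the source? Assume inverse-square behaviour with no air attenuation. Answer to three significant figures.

14.9 min

Since intensity falls as 1/r², rate at 9.00 m:
(2.58/9.00)² = 0.08218, so 34.8 × 0.08218 = 2.860 μGy/h.
Stay time = 0.710 μGy ÷ 2.860 μGy/h = 0.2483 h = 14.90 min.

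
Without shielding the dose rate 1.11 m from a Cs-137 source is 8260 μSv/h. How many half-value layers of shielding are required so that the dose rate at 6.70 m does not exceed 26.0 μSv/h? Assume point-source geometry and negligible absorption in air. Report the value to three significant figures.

At 6.70 m, distance alone gives 8260 × (1.11/6.70)² = 8260 × 0.02745 = 226.7 μSv/h.
Further attenuation needed: 226.7/26.0 = 8.719.
n = log₂(8.719) = 3.124 half-value layers.

3.12 half-value layers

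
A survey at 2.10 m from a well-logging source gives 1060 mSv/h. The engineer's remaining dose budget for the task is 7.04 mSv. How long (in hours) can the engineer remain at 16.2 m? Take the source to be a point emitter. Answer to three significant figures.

0.395 h

Intensity scales as (d₁/d₂)², so rate at 16.2 m:
(2.10/16.2)² = 0.01680, so 1060 × 0.01680 = 17.81 mSv/h.
Stay time = 7.04 mSv ÷ 17.81 mSv/h = 0.3953 h.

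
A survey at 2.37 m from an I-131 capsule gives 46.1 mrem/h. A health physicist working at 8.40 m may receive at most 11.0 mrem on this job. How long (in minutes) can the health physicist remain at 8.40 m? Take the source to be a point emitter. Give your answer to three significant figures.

180 min

Intensity scales as (d₁/d₂)², so rate at 8.40 m:
(2.37/8.40)² = 0.07960, so 46.1 × 0.07960 = 3.670 mrem/h.
Stay time = 11.0 mrem ÷ 3.670 mrem/h = 2.997 h = 179.8 min.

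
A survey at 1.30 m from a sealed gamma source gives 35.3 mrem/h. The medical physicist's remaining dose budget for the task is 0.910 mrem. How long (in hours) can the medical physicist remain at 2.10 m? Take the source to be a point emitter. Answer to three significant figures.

0.0673 h

Using I₁d₁² = I₂d₂², rate at 2.10 m:
35.3 × (1.30/2.10)² = 35.3 × 0.3832 = 13.53 mrem/h.
Stay time = 0.910 mrem ÷ 13.53 mrem/h = 0.06726 h.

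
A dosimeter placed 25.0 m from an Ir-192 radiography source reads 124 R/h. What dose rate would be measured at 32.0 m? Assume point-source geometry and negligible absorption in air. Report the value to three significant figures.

75.7 R/h

By the inverse-square law, scaling from 25.0 m to 32.0 m:
(25.0/32.0)² = 0.6104, so 124 × 0.6104 = 75.69 R/h.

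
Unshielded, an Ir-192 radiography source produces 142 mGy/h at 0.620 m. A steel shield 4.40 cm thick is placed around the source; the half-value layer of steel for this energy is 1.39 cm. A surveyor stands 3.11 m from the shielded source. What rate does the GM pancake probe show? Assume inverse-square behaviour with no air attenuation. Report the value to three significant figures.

Distance alone: (0.620/3.11)² = 0.03974, so 142 × 0.03974 = 5.643 mGy/h.
Shield: 4.40/1.39 = 3.165 half-value layers → attenuation 2^(−3.165) = 0.1115.
Combined: 5.643 × 0.1115 = 0.6292 mGy/h.

0.629 mGy/h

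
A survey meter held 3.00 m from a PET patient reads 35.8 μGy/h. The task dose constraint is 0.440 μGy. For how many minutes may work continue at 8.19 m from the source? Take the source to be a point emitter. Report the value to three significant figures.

Using I₁d₁² = I₂d₂², rate at 8.19 m:
35.8 × (3.00/8.19)² = 35.8 × 0.1342 = 4.804 μGy/h.
Stay time = 0.440 μGy ÷ 4.804 μGy/h = 0.09159 h = 5.495 min.

5.50 min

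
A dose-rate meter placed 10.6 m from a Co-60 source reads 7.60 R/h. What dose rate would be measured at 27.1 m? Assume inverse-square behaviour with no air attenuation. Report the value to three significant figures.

Intensity scales as (d₁/d₂)², so scaling from 10.6 m to 27.1 m:
7.60 × (10.6/27.1)² = 7.60 × 0.1530 = 1.163 R/h.

1.16 R/h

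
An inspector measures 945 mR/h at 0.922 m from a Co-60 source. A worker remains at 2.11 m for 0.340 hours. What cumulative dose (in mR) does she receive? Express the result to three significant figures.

Intensity scales as (d₁/d₂)², so rate at 2.11 m:
945 × (0.922/2.11)² = 945 × 0.1909 = 180.4 mR/h.
Dose = rate × time = 180.4 mR/h × 0.3400 h = 61.34 mR.

61.3 mR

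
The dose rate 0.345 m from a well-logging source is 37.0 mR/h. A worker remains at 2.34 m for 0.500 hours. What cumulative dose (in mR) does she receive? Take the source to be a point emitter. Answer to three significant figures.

0.402 mR

Using I₁d₁² = I₂d₂², rate at 2.34 m:
37.0 × (0.345/2.34)² = 37.0 × 0.02174 = 0.8044 mR/h.
Dose = rate × time = 0.8044 mR/h × 0.5000 h = 0.4022 mR.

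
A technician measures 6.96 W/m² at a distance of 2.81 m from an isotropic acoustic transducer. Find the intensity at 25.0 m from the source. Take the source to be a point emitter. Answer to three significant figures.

Using I₁d₁² = I₂d₂², the rate at 25.0 m is
6.96 × (2.81/25.0)² = 6.96 × 0.01263 = 0.08790 W/m².

0.0879 W/m²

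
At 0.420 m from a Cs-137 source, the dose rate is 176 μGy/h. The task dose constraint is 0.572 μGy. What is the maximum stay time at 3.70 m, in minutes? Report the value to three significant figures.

15.1 min

Using I₁d₁² = I₂d₂², rate at 3.70 m:
176 × (0.420/3.70)² = 176 × 0.01289 = 2.269 μGy/h.
Stay time = 0.572 μGy ÷ 2.269 μGy/h = 0.2521 h = 15.13 min.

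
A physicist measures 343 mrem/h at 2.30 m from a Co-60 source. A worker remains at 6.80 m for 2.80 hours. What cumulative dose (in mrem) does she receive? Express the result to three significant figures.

110 mrem

Applying the 1/r² law, rate at 6.80 m:
(2.30/6.80)² = 0.1144, so 343 × 0.1144 = 39.24 mrem/h.
Dose = rate × time = 39.24 mrem/h × 2.800 h = 109.9 mrem.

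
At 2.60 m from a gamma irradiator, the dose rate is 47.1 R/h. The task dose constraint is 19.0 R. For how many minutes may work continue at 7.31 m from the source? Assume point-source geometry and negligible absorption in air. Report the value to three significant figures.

Since intensity falls as 1/r², rate at 7.31 m:
47.1 × (2.60/7.31)² = 47.1 × 0.1265 = 5.958 R/h.
Stay time = 19.0 R ÷ 5.958 R/h = 3.189 h = 191.3 min.

191 min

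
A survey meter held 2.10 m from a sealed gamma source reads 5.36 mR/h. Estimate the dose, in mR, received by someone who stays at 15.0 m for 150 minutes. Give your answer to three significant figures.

Using I₁d₁² = I₂d₂², rate at 15.0 m:
5.36 × (2.10/15.0)² = 5.36 × 0.01960 = 0.1051 mR/h.
Dose = rate × time = 0.1051 mR/h × 2.500 h = 0.2627 mR.

0.263 mR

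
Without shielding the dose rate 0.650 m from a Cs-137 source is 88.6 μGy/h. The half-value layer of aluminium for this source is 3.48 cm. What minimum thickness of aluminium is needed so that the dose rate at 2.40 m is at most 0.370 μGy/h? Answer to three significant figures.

14.4 cm

At 2.40 m, distance alone gives (0.650/2.40)² = 0.07335, so 88.6 × 0.07335 = 6.499 μGy/h.
Further attenuation needed: 6.499/0.370 = 17.56.
n = log₂(17.56) = 4.134 half-value layers.
Thickness = 4.134 × 3.48 cm = 14.39 cm.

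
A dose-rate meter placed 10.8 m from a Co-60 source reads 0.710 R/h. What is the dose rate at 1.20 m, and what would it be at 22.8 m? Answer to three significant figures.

57.5 R/h; 0.159 R/h

Intensity scales as (d₁/d₂)², so
At 1.20 m: (10.8/1.20)² = 81.00, so 0.710 × 81.00 = 57.51 R/h
At 22.8 m: 57.51 × (1.20/22.8)² = 57.51 × 0.002770 = 0.1593 R/h.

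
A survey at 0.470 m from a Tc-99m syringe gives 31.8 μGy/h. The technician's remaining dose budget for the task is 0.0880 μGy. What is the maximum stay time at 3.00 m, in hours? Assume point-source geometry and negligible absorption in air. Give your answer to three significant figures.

0.113 h

Intensity scales as (d₁/d₂)², so rate at 3.00 m:
31.8 × (0.470/3.00)² = 31.8 × 0.02454 = 0.7804 μGy/h.
Stay time = 0.0880 μGy ÷ 0.7804 μGy/h = 0.1128 h.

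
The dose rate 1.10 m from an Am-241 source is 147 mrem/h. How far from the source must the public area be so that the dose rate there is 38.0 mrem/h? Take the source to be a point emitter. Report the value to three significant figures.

By the inverse-square law, d₂ = d₁·√(I₁/I₂).
I₁/I₂ = 147/38.0 = 3.868, so d₂ = 1.10 × √3.868 = 2.163 m.

2.16 m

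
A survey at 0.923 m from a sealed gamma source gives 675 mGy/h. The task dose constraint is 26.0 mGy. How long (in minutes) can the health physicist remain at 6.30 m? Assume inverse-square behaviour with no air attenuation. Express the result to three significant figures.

108 min

Applying the 1/r² law, rate at 6.30 m:
(0.923/6.30)² = 0.02146, so 675 × 0.02146 = 14.49 mGy/h.
Stay time = 26.0 mGy ÷ 14.49 mGy/h = 1.794 h = 107.6 min.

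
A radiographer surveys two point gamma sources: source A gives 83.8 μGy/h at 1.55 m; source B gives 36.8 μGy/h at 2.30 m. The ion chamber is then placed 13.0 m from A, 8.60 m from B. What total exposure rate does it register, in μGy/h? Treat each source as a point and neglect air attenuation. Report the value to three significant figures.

3.82 μGy/h

Each source contributes Iᵢ·(dᵢ/rᵢ)²; contributions add.
A: 83.8 × (1.55/13.0)² = 1.191 μGy/h
B: 36.8 × (2.30/8.60)² = 2.632 μGy/h
Total = 1.191 + 2.632 = 3.823 μGy/h.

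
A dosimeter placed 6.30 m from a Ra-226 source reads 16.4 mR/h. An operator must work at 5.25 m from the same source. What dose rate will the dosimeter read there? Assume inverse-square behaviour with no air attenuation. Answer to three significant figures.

23.6 mR/h

Since intensity falls as 1/r², scaling from 6.30 m to 5.25 m:
16.4 × (6.30/5.25)² = 16.4 × 1.440 = 23.62 mR/h.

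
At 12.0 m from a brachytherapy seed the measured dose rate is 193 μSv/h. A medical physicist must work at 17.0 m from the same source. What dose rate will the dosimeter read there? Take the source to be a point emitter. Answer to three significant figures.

96.2 μSv/h

Using I₁d₁² = I₂d₂², scaling from 12.0 m to 17.0 m:
(12.0/17.0)² = 0.4983, so 193 × 0.4983 = 96.17 μSv/h.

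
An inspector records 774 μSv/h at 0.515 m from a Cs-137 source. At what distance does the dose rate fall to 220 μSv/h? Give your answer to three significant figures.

Since intensity falls as 1/r², d₂ = d₁·√(I₁/I₂).
I₁/I₂ = 774/220 = 3.518, so d₂ = 0.515 × √3.518 = 0.9660 m.

0.966 m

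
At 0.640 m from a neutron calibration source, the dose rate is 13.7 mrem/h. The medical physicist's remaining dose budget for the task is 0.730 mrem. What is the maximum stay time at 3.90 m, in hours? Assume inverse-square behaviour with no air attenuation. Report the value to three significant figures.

Intensity scales as (d₁/d₂)², so rate at 3.90 m:
(0.640/3.90)² = 0.02693, so 13.7 × 0.02693 = 0.3689 mrem/h.
Stay time = 0.730 mrem ÷ 0.3689 mrem/h = 1.979 h.

1.98 h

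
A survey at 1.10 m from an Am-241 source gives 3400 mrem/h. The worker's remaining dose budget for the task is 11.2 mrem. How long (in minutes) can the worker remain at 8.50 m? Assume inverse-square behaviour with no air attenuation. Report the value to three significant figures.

Applying the 1/r² law, rate at 8.50 m:
(1.10/8.50)² = 0.01675, so 3400 × 0.01675 = 56.95 mrem/h.
Stay time = 11.2 mrem ÷ 56.95 mrem/h = 0.1967 h = 11.80 min.

11.8 min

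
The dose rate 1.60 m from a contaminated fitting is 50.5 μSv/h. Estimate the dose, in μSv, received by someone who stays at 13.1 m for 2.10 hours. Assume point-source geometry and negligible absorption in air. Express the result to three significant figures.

Since intensity falls as 1/r², rate at 13.1 m:
(1.60/13.1)² = 0.01492, so 50.5 × 0.01492 = 0.7535 μSv/h.
Dose = rate × time = 0.7535 μSv/h × 2.100 h = 1.582 μSv.

1.58 μSv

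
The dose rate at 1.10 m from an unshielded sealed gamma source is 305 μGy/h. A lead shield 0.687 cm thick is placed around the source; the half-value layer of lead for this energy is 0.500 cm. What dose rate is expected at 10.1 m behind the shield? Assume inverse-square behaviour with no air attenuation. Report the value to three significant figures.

Distance alone: 305 × (1.10/10.1)² = 305 × 0.01186 = 3.617 μGy/h.
Shield: 0.687/0.500 = 1.374 half-value layers → attenuation 2^(−1.374) = 0.3858.
Combined: 3.617 × 0.3858 = 1.395 μGy/h.

1.40 μGy/h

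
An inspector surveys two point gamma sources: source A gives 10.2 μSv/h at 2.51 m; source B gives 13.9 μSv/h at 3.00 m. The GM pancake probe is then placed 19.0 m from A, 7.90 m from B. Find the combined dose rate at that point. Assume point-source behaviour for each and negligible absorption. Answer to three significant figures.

2.18 μSv/h

By superposition, sum each source's inverse-square contribution:
A: 10.2 × (2.51/19.0)² = 0.1780 μSv/h
B: 13.9 × (3.00/7.90)² = 2.004 μSv/h
Total = 0.1780 + 2.004 = 2.182 μSv/h.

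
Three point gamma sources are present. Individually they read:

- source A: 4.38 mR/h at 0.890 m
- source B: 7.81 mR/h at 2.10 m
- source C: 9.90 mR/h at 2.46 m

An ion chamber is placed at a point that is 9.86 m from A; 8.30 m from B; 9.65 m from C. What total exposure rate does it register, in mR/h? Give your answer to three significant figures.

By superposition, sum each source's inverse-square contribution:
A: 4.38 × (0.890/9.86)² = 0.03569 mR/h
B: 7.81 × (2.10/8.30)² = 0.5000 mR/h
C: 9.90 × (2.46/9.65)² = 0.6434 mR/h
Total = 0.03569 + 0.5000 + 0.6434 = 1.179 mR/h.

1.18 mR/h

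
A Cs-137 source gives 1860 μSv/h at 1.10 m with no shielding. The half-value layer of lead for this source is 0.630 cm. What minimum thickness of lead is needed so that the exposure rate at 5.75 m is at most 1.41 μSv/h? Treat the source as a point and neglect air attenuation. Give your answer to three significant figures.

3.52 cm

At 5.75 m, distance alone gives (1.10/5.75)² = 0.03660, so 1860 × 0.03660 = 68.08 μSv/h.
Further attenuation needed: 68.08/1.41 = 48.28.
n = log₂(48.28) = 5.593 half-value layers.
Thickness = 5.593 × 0.630 cm = 3.524 cm.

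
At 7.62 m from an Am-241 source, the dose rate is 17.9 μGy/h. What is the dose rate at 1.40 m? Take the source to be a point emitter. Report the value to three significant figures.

530 μGy/h

Applying the 1/r² law, the rate at 1.40 m is
(7.62/1.40)² = 29.62, so 17.9 × 29.62 = 530.2 μGy/h.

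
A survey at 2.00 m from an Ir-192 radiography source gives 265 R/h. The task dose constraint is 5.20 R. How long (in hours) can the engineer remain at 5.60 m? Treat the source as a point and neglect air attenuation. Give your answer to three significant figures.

0.154 h

Using I₁d₁² = I₂d₂², rate at 5.60 m:
(2.00/5.60)² = 0.1276, so 265 × 0.1276 = 33.81 R/h.
Stay time = 5.20 R ÷ 33.81 R/h = 0.1538 h.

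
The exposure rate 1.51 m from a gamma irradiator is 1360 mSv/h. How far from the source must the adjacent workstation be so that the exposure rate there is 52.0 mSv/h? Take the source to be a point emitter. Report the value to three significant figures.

Since intensity falls as 1/r², d₂ = d₁·√(I₁/I₂).
I₁/I₂ = 1360/52.0 = 26.15, so d₂ = 1.51 × √26.15 = 7.722 m.

7.72 m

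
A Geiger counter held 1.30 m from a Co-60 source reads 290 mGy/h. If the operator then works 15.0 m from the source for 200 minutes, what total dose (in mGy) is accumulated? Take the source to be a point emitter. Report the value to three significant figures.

7.26 mGy

Applying the 1/r² law, rate at 15.0 m:
(1.30/15.0)² = 0.007511, so 290 × 0.007511 = 2.178 mGy/h.
Dose = rate × time = 2.178 mGy/h × 3.333 h = 7.259 mGy.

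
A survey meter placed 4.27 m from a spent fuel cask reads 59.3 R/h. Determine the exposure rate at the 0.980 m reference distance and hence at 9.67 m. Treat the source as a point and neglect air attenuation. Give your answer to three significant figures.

Applying the 1/r² law,
At 0.980 m: (4.27/0.980)² = 18.98, so 59.3 × 18.98 = 1126 R/h
At 9.67 m: (0.980/9.67)² = 0.01027, so 1126 × 0.01027 = 11.56 R/h.

1130 R/h; 11.6 R/h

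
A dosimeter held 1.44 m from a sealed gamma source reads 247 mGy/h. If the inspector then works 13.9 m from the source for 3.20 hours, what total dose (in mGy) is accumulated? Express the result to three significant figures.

8.48 mGy

Since intensity falls as 1/r², rate at 13.9 m:
(1.44/13.9)² = 0.01073, so 247 × 0.01073 = 2.650 mGy/h.
Dose = rate × time = 2.650 mGy/h × 3.200 h = 8.480 mGy.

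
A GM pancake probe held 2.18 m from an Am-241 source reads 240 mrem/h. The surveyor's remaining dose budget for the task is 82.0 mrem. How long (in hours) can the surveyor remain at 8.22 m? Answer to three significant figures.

4.86 h

Intensity scales as (d₁/d₂)², so rate at 8.22 m:
(2.18/8.22)² = 0.07033, so 240 × 0.07033 = 16.88 mrem/h.
Stay time = 82.0 mrem ÷ 16.88 mrem/h = 4.858 h.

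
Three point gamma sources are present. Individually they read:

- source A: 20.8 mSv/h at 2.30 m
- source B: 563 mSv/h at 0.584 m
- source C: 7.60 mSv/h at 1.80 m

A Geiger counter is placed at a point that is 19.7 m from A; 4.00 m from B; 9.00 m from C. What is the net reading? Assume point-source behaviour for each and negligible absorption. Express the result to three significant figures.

12.6 mSv/h

Each source contributes Iᵢ·(dᵢ/rᵢ)²; contributions add.
A: 20.8 × (2.30/19.7)² = 0.2835 mSv/h
B: 563 × (0.584/4.00)² = 12.00 mSv/h
C: 7.60 × (1.80/9.00)² = 0.3040 mSv/h
Total = 0.2835 + 12.00 + 0.3040 = 12.59 mSv/h.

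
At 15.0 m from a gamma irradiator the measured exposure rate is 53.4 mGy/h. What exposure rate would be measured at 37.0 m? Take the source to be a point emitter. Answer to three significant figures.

8.78 mGy/h

By the inverse-square law, scaling from 15.0 m to 37.0 m:
(15.0/37.0)² = 0.1644, so 53.4 × 0.1644 = 8.779 mGy/h.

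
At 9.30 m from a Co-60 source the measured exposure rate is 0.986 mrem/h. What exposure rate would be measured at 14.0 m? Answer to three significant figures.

By the inverse-square law, scaling from 9.30 m to 14.0 m:
(9.30/14.0)² = 0.4413, so 0.986 × 0.4413 = 0.4351 mrem/h.

0.435 mrem/h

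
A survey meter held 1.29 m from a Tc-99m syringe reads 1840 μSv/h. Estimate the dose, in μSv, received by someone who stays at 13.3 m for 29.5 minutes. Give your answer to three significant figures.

Using I₁d₁² = I₂d₂², rate at 13.3 m:
1840 × (1.29/13.3)² = 1840 × 0.009408 = 17.31 μSv/h.
Dose = rate × time = 17.31 μSv/h × 0.4917 h = 8.511 μSv.

8.51 μSv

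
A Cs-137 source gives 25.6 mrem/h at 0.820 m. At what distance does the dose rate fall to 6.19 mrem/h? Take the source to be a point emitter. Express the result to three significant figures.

1.67 m

Since intensity falls as 1/r², d₂ = d₁·√(I₁/I₂).
I₁/I₂ = 25.6/6.19 = 4.136, so d₂ = 0.820 × √4.136 = 1.668 m.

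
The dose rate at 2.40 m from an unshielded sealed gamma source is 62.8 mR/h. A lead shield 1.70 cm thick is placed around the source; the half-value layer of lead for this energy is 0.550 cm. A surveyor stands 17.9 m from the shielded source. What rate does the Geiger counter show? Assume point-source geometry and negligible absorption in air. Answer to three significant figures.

Distance alone: (2.40/17.9)² = 0.01798, so 62.8 × 0.01798 = 1.129 mR/h.
Shield: 1.70/0.550 = 3.091 half-value layers → attenuation 2^(−3.091) = 0.1174.
Combined: 1.129 × 0.1174 = 0.1325 mR/h.

0.133 mR/h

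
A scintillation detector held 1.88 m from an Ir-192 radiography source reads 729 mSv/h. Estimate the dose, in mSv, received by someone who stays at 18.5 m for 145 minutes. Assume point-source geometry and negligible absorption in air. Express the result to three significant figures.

18.2 mSv

Using I₁d₁² = I₂d₂², rate at 18.5 m:
(1.88/18.5)² = 0.01033, so 729 × 0.01033 = 7.531 mSv/h.
Dose = rate × time = 7.531 mSv/h × 2.417 h = 18.20 mSv.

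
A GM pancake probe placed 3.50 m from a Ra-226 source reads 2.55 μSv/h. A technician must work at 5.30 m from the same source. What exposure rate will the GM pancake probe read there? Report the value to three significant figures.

Using I₁d₁² = I₂d₂², scaling from 3.50 m to 5.30 m:
2.55 × (3.50/5.30)² = 2.55 × 0.4361 = 1.112 μSv/h.

1.11 μSv/h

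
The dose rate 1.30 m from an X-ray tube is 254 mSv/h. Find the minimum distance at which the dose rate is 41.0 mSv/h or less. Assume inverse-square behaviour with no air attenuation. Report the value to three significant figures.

3.24 m

Since intensity falls as 1/r², d₂ = d₁·√(I₁/I₂).
I₁/I₂ = 254/41.0 = 6.195, so d₂ = 1.30 × √6.195 = 3.236 m.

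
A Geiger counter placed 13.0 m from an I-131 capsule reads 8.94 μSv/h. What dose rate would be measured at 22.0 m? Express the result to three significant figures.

3.12 μSv/h

By the inverse-square law, scaling from 13.0 m to 22.0 m:
8.94 × (13.0/22.0)² = 8.94 × 0.3492 = 3.122 μSv/h.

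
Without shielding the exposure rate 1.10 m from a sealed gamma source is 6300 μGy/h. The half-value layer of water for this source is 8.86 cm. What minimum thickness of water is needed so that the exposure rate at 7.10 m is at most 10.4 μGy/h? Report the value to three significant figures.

At 7.10 m, distance alone gives (1.10/7.10)² = 0.02400, so 6300 × 0.02400 = 151.2 μGy/h.
Further attenuation needed: 151.2/10.4 = 14.54.
n = log₂(14.54) = 3.862 half-value layers.
Thickness = 3.862 × 8.86 cm = 34.22 cm.

34.2 cm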